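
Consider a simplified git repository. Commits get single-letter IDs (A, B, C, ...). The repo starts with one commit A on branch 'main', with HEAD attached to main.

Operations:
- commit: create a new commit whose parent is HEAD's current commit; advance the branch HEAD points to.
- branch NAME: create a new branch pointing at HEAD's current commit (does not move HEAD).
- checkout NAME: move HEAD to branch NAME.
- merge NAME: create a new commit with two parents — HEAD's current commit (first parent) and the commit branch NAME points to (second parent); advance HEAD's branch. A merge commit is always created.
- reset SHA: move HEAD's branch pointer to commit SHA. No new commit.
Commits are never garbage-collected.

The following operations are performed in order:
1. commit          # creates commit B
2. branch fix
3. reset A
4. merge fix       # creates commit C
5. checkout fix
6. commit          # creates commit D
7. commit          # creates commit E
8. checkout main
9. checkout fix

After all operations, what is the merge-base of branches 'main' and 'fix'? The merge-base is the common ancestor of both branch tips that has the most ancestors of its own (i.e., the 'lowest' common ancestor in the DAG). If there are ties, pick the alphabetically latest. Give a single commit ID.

Answer: B

Derivation:
After op 1 (commit): HEAD=main@B [main=B]
After op 2 (branch): HEAD=main@B [fix=B main=B]
After op 3 (reset): HEAD=main@A [fix=B main=A]
After op 4 (merge): HEAD=main@C [fix=B main=C]
After op 5 (checkout): HEAD=fix@B [fix=B main=C]
After op 6 (commit): HEAD=fix@D [fix=D main=C]
After op 7 (commit): HEAD=fix@E [fix=E main=C]
After op 8 (checkout): HEAD=main@C [fix=E main=C]
After op 9 (checkout): HEAD=fix@E [fix=E main=C]
ancestors(main=C): ['A', 'B', 'C']
ancestors(fix=E): ['A', 'B', 'D', 'E']
common: ['A', 'B']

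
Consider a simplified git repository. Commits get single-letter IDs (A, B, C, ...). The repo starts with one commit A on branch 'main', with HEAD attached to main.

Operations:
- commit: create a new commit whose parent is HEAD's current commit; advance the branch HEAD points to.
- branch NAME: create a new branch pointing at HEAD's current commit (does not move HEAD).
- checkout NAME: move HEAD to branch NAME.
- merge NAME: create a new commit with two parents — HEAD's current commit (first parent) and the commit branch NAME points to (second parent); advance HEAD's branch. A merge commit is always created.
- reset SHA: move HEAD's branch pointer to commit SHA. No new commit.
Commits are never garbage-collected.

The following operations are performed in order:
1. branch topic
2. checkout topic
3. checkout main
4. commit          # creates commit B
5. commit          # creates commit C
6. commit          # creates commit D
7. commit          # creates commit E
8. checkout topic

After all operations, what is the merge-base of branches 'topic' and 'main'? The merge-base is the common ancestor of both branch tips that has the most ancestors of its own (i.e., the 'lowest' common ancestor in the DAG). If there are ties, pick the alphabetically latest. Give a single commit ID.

Answer: A

Derivation:
After op 1 (branch): HEAD=main@A [main=A topic=A]
After op 2 (checkout): HEAD=topic@A [main=A topic=A]
After op 3 (checkout): HEAD=main@A [main=A topic=A]
After op 4 (commit): HEAD=main@B [main=B topic=A]
After op 5 (commit): HEAD=main@C [main=C topic=A]
After op 6 (commit): HEAD=main@D [main=D topic=A]
After op 7 (commit): HEAD=main@E [main=E topic=A]
After op 8 (checkout): HEAD=topic@A [main=E topic=A]
ancestors(topic=A): ['A']
ancestors(main=E): ['A', 'B', 'C', 'D', 'E']
common: ['A']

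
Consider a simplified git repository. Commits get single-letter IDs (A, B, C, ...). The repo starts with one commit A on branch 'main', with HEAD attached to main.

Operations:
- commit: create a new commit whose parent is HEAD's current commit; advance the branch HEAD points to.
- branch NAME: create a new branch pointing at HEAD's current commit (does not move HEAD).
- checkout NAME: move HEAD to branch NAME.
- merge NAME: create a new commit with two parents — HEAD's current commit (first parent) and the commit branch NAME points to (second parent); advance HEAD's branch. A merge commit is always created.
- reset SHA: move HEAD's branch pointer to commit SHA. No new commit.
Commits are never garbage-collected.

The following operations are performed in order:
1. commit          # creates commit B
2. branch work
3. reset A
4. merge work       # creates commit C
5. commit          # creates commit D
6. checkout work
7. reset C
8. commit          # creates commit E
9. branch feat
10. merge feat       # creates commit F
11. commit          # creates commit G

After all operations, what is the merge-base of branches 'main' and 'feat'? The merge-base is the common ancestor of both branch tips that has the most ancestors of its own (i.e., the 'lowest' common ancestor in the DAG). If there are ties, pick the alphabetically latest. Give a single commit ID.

Answer: C

Derivation:
After op 1 (commit): HEAD=main@B [main=B]
After op 2 (branch): HEAD=main@B [main=B work=B]
After op 3 (reset): HEAD=main@A [main=A work=B]
After op 4 (merge): HEAD=main@C [main=C work=B]
After op 5 (commit): HEAD=main@D [main=D work=B]
After op 6 (checkout): HEAD=work@B [main=D work=B]
After op 7 (reset): HEAD=work@C [main=D work=C]
After op 8 (commit): HEAD=work@E [main=D work=E]
After op 9 (branch): HEAD=work@E [feat=E main=D work=E]
After op 10 (merge): HEAD=work@F [feat=E main=D work=F]
After op 11 (commit): HEAD=work@G [feat=E main=D work=G]
ancestors(main=D): ['A', 'B', 'C', 'D']
ancestors(feat=E): ['A', 'B', 'C', 'E']
common: ['A', 'B', 'C']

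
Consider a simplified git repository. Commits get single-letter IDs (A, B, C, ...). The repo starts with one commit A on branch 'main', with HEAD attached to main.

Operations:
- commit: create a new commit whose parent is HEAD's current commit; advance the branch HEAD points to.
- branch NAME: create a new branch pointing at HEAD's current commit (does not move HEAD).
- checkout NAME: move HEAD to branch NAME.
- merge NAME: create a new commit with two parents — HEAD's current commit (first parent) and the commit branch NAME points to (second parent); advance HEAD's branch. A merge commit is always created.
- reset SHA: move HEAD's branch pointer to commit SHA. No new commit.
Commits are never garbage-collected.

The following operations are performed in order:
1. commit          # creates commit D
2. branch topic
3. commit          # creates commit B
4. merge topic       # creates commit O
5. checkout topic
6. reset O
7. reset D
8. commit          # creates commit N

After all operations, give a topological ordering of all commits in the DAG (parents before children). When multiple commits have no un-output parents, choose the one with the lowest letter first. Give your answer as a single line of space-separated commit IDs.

Answer: A D B N O

Derivation:
After op 1 (commit): HEAD=main@D [main=D]
After op 2 (branch): HEAD=main@D [main=D topic=D]
After op 3 (commit): HEAD=main@B [main=B topic=D]
After op 4 (merge): HEAD=main@O [main=O topic=D]
After op 5 (checkout): HEAD=topic@D [main=O topic=D]
After op 6 (reset): HEAD=topic@O [main=O topic=O]
After op 7 (reset): HEAD=topic@D [main=O topic=D]
After op 8 (commit): HEAD=topic@N [main=O topic=N]
commit A: parents=[]
commit B: parents=['D']
commit D: parents=['A']
commit N: parents=['D']
commit O: parents=['B', 'D']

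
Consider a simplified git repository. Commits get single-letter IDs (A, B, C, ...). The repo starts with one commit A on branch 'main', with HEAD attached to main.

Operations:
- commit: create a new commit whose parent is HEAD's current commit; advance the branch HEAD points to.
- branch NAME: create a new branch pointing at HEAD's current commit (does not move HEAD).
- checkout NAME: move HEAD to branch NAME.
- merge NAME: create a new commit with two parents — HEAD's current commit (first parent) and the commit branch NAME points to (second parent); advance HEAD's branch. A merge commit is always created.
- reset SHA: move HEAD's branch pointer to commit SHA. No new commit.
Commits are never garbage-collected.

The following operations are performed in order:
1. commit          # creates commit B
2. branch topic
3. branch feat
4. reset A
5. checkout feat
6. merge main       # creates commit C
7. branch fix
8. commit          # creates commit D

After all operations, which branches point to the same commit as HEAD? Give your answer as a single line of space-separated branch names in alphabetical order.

After op 1 (commit): HEAD=main@B [main=B]
After op 2 (branch): HEAD=main@B [main=B topic=B]
After op 3 (branch): HEAD=main@B [feat=B main=B topic=B]
After op 4 (reset): HEAD=main@A [feat=B main=A topic=B]
After op 5 (checkout): HEAD=feat@B [feat=B main=A topic=B]
After op 6 (merge): HEAD=feat@C [feat=C main=A topic=B]
After op 7 (branch): HEAD=feat@C [feat=C fix=C main=A topic=B]
After op 8 (commit): HEAD=feat@D [feat=D fix=C main=A topic=B]

Answer: feat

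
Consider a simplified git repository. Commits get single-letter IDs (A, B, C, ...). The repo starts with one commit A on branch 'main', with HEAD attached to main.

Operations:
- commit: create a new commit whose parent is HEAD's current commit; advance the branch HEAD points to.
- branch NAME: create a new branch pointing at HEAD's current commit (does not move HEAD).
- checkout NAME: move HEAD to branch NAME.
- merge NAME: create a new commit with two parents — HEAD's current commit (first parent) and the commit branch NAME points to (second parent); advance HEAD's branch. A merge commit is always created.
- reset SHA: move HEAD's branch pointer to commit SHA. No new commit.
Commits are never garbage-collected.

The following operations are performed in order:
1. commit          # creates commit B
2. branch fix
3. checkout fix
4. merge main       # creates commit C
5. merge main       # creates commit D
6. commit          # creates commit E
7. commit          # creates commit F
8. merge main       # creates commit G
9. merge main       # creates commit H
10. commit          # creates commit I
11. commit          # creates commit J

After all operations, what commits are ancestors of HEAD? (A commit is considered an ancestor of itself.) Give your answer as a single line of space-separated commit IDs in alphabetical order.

After op 1 (commit): HEAD=main@B [main=B]
After op 2 (branch): HEAD=main@B [fix=B main=B]
After op 3 (checkout): HEAD=fix@B [fix=B main=B]
After op 4 (merge): HEAD=fix@C [fix=C main=B]
After op 5 (merge): HEAD=fix@D [fix=D main=B]
After op 6 (commit): HEAD=fix@E [fix=E main=B]
After op 7 (commit): HEAD=fix@F [fix=F main=B]
After op 8 (merge): HEAD=fix@G [fix=G main=B]
After op 9 (merge): HEAD=fix@H [fix=H main=B]
After op 10 (commit): HEAD=fix@I [fix=I main=B]
After op 11 (commit): HEAD=fix@J [fix=J main=B]

Answer: A B C D E F G H I J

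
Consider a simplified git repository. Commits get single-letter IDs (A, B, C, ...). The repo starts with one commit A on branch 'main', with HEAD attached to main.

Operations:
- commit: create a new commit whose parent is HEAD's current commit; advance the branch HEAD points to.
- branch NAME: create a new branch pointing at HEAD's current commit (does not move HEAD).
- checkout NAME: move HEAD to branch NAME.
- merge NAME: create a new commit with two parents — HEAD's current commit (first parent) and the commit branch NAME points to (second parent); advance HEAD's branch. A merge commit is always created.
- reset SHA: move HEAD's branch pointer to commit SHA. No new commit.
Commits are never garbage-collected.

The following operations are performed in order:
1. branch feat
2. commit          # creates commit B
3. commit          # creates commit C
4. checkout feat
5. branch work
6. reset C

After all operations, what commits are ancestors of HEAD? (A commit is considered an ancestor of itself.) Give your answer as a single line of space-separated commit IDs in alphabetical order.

Answer: A B C

Derivation:
After op 1 (branch): HEAD=main@A [feat=A main=A]
After op 2 (commit): HEAD=main@B [feat=A main=B]
After op 3 (commit): HEAD=main@C [feat=A main=C]
After op 4 (checkout): HEAD=feat@A [feat=A main=C]
After op 5 (branch): HEAD=feat@A [feat=A main=C work=A]
After op 6 (reset): HEAD=feat@C [feat=C main=C work=A]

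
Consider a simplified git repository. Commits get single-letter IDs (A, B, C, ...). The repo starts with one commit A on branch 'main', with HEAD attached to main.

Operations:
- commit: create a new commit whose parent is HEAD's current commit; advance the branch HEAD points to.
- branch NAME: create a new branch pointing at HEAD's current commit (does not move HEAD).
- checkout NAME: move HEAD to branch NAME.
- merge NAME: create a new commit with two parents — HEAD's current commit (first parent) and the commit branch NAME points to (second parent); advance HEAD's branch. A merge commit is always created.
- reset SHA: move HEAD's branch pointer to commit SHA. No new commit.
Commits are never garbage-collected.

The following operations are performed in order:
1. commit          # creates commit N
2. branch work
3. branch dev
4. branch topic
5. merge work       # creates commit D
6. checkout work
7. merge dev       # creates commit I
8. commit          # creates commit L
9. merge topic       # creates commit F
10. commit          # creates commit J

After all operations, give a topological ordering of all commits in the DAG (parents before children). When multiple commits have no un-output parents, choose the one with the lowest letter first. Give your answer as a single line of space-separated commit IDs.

Answer: A N D I L F J

Derivation:
After op 1 (commit): HEAD=main@N [main=N]
After op 2 (branch): HEAD=main@N [main=N work=N]
After op 3 (branch): HEAD=main@N [dev=N main=N work=N]
After op 4 (branch): HEAD=main@N [dev=N main=N topic=N work=N]
After op 5 (merge): HEAD=main@D [dev=N main=D topic=N work=N]
After op 6 (checkout): HEAD=work@N [dev=N main=D topic=N work=N]
After op 7 (merge): HEAD=work@I [dev=N main=D topic=N work=I]
After op 8 (commit): HEAD=work@L [dev=N main=D topic=N work=L]
After op 9 (merge): HEAD=work@F [dev=N main=D topic=N work=F]
After op 10 (commit): HEAD=work@J [dev=N main=D topic=N work=J]
commit A: parents=[]
commit D: parents=['N', 'N']
commit F: parents=['L', 'N']
commit I: parents=['N', 'N']
commit J: parents=['F']
commit L: parents=['I']
commit N: parents=['A']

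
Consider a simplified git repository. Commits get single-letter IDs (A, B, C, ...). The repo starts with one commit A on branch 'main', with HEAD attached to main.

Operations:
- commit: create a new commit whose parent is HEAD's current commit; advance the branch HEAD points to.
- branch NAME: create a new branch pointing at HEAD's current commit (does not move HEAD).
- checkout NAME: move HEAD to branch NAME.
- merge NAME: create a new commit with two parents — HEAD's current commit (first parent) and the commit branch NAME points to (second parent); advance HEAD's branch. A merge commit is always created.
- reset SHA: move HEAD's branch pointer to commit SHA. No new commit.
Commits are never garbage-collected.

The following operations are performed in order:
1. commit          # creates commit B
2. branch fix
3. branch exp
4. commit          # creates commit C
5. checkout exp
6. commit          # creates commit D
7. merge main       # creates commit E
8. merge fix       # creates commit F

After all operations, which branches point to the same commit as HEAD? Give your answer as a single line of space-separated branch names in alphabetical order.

After op 1 (commit): HEAD=main@B [main=B]
After op 2 (branch): HEAD=main@B [fix=B main=B]
After op 3 (branch): HEAD=main@B [exp=B fix=B main=B]
After op 4 (commit): HEAD=main@C [exp=B fix=B main=C]
After op 5 (checkout): HEAD=exp@B [exp=B fix=B main=C]
After op 6 (commit): HEAD=exp@D [exp=D fix=B main=C]
After op 7 (merge): HEAD=exp@E [exp=E fix=B main=C]
After op 8 (merge): HEAD=exp@F [exp=F fix=B main=C]

Answer: exp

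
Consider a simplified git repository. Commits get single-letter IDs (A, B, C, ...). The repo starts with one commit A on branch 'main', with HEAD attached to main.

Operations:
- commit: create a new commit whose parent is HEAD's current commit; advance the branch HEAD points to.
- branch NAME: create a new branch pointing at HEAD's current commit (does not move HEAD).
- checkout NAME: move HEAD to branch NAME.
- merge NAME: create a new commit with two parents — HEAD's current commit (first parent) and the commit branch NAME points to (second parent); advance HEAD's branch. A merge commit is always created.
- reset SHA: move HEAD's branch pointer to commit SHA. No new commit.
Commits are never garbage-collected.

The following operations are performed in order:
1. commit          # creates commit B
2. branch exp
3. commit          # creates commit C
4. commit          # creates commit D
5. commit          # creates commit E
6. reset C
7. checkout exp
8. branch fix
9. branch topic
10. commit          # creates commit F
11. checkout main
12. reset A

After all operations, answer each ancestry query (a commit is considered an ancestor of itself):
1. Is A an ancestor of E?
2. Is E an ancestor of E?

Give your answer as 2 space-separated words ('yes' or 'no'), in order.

After op 1 (commit): HEAD=main@B [main=B]
After op 2 (branch): HEAD=main@B [exp=B main=B]
After op 3 (commit): HEAD=main@C [exp=B main=C]
After op 4 (commit): HEAD=main@D [exp=B main=D]
After op 5 (commit): HEAD=main@E [exp=B main=E]
After op 6 (reset): HEAD=main@C [exp=B main=C]
After op 7 (checkout): HEAD=exp@B [exp=B main=C]
After op 8 (branch): HEAD=exp@B [exp=B fix=B main=C]
After op 9 (branch): HEAD=exp@B [exp=B fix=B main=C topic=B]
After op 10 (commit): HEAD=exp@F [exp=F fix=B main=C topic=B]
After op 11 (checkout): HEAD=main@C [exp=F fix=B main=C topic=B]
After op 12 (reset): HEAD=main@A [exp=F fix=B main=A topic=B]
ancestors(E) = {A,B,C,D,E}; A in? yes
ancestors(E) = {A,B,C,D,E}; E in? yes

Answer: yes yes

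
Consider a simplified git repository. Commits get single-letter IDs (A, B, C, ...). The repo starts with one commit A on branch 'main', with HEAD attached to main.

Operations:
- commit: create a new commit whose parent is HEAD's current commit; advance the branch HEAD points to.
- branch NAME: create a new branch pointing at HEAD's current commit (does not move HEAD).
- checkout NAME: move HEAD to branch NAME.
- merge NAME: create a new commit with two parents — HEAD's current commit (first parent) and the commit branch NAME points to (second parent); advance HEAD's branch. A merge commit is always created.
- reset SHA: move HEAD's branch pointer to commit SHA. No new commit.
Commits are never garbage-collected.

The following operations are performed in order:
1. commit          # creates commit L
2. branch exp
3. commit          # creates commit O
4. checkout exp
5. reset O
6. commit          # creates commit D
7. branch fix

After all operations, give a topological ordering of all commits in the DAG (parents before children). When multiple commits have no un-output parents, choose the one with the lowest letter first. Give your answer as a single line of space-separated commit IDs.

After op 1 (commit): HEAD=main@L [main=L]
After op 2 (branch): HEAD=main@L [exp=L main=L]
After op 3 (commit): HEAD=main@O [exp=L main=O]
After op 4 (checkout): HEAD=exp@L [exp=L main=O]
After op 5 (reset): HEAD=exp@O [exp=O main=O]
After op 6 (commit): HEAD=exp@D [exp=D main=O]
After op 7 (branch): HEAD=exp@D [exp=D fix=D main=O]
commit A: parents=[]
commit D: parents=['O']
commit L: parents=['A']
commit O: parents=['L']

Answer: A L O D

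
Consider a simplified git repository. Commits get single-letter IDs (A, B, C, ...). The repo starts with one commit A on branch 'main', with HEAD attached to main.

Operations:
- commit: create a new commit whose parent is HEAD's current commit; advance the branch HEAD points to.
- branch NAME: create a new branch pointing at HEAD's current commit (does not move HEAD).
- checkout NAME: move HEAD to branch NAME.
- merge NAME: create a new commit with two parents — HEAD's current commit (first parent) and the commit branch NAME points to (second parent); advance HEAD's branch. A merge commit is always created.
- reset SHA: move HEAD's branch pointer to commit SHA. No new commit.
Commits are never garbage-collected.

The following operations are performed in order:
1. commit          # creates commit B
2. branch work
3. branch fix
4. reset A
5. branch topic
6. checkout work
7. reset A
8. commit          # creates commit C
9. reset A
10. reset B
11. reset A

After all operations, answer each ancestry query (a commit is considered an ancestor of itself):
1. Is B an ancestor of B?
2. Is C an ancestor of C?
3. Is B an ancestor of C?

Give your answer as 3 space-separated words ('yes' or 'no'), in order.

After op 1 (commit): HEAD=main@B [main=B]
After op 2 (branch): HEAD=main@B [main=B work=B]
After op 3 (branch): HEAD=main@B [fix=B main=B work=B]
After op 4 (reset): HEAD=main@A [fix=B main=A work=B]
After op 5 (branch): HEAD=main@A [fix=B main=A topic=A work=B]
After op 6 (checkout): HEAD=work@B [fix=B main=A topic=A work=B]
After op 7 (reset): HEAD=work@A [fix=B main=A topic=A work=A]
After op 8 (commit): HEAD=work@C [fix=B main=A topic=A work=C]
After op 9 (reset): HEAD=work@A [fix=B main=A topic=A work=A]
After op 10 (reset): HEAD=work@B [fix=B main=A topic=A work=B]
After op 11 (reset): HEAD=work@A [fix=B main=A topic=A work=A]
ancestors(B) = {A,B}; B in? yes
ancestors(C) = {A,C}; C in? yes
ancestors(C) = {A,C}; B in? no

Answer: yes yes no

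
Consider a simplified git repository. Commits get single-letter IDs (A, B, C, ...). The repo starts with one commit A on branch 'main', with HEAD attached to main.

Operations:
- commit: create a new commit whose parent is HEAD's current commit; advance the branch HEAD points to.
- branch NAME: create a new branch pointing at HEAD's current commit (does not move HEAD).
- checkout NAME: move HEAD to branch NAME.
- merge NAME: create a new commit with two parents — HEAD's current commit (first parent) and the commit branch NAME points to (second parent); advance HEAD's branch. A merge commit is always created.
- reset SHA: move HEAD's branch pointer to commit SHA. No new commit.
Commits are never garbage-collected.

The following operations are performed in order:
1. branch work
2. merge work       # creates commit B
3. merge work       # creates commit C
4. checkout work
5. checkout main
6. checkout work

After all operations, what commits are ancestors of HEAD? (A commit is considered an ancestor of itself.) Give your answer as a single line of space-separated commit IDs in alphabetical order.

Answer: A

Derivation:
After op 1 (branch): HEAD=main@A [main=A work=A]
After op 2 (merge): HEAD=main@B [main=B work=A]
After op 3 (merge): HEAD=main@C [main=C work=A]
After op 4 (checkout): HEAD=work@A [main=C work=A]
After op 5 (checkout): HEAD=main@C [main=C work=A]
After op 6 (checkout): HEAD=work@A [main=C work=A]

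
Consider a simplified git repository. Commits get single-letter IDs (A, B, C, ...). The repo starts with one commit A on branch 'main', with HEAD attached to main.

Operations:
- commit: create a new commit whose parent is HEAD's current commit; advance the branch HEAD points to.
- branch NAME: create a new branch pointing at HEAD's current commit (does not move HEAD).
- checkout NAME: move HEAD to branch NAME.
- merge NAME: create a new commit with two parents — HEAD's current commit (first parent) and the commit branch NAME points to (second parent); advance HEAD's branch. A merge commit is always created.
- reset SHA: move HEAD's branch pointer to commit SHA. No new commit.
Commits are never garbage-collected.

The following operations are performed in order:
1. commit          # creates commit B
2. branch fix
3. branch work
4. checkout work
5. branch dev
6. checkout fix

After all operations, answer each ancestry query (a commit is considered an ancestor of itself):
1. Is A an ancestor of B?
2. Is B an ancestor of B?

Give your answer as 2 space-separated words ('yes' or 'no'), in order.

After op 1 (commit): HEAD=main@B [main=B]
After op 2 (branch): HEAD=main@B [fix=B main=B]
After op 3 (branch): HEAD=main@B [fix=B main=B work=B]
After op 4 (checkout): HEAD=work@B [fix=B main=B work=B]
After op 5 (branch): HEAD=work@B [dev=B fix=B main=B work=B]
After op 6 (checkout): HEAD=fix@B [dev=B fix=B main=B work=B]
ancestors(B) = {A,B}; A in? yes
ancestors(B) = {A,B}; B in? yes

Answer: yes yes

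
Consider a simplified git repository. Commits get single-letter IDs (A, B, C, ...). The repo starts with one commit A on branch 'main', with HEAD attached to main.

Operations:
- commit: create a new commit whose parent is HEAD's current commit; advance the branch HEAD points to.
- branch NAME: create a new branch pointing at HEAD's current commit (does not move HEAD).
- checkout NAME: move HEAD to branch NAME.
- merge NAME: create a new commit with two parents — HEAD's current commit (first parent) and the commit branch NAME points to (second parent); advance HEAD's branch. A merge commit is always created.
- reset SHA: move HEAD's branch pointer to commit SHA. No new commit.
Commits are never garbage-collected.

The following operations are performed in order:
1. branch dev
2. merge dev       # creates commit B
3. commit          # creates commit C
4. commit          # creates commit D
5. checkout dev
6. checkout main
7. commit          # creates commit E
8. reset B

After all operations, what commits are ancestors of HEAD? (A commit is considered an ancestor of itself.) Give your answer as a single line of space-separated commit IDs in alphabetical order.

Answer: A B

Derivation:
After op 1 (branch): HEAD=main@A [dev=A main=A]
After op 2 (merge): HEAD=main@B [dev=A main=B]
After op 3 (commit): HEAD=main@C [dev=A main=C]
After op 4 (commit): HEAD=main@D [dev=A main=D]
After op 5 (checkout): HEAD=dev@A [dev=A main=D]
After op 6 (checkout): HEAD=main@D [dev=A main=D]
After op 7 (commit): HEAD=main@E [dev=A main=E]
After op 8 (reset): HEAD=main@B [dev=A main=B]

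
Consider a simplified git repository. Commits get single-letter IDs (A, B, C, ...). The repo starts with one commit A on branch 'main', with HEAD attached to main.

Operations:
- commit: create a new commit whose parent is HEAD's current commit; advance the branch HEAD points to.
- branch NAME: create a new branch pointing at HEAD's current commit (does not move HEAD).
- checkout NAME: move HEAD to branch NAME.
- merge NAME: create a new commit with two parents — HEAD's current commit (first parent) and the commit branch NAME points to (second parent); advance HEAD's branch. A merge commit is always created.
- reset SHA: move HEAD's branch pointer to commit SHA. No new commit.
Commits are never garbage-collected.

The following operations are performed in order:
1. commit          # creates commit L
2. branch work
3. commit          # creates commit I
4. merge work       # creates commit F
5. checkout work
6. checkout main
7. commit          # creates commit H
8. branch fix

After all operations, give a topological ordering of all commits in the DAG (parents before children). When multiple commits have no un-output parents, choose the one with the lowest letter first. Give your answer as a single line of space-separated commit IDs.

Answer: A L I F H

Derivation:
After op 1 (commit): HEAD=main@L [main=L]
After op 2 (branch): HEAD=main@L [main=L work=L]
After op 3 (commit): HEAD=main@I [main=I work=L]
After op 4 (merge): HEAD=main@F [main=F work=L]
After op 5 (checkout): HEAD=work@L [main=F work=L]
After op 6 (checkout): HEAD=main@F [main=F work=L]
After op 7 (commit): HEAD=main@H [main=H work=L]
After op 8 (branch): HEAD=main@H [fix=H main=H work=L]
commit A: parents=[]
commit F: parents=['I', 'L']
commit H: parents=['F']
commit I: parents=['L']
commit L: parents=['A']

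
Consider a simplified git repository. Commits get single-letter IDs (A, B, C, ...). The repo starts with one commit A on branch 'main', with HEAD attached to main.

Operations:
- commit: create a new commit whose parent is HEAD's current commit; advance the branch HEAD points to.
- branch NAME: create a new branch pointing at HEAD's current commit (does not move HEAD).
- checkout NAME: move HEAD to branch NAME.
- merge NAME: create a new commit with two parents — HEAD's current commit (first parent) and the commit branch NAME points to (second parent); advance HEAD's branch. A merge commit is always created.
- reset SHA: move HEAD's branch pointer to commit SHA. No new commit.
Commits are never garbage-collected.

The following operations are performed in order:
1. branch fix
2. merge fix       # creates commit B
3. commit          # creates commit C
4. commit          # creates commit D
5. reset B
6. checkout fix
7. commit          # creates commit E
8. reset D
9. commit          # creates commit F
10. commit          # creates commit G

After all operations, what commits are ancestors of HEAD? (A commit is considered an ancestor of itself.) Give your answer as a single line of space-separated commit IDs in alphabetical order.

After op 1 (branch): HEAD=main@A [fix=A main=A]
After op 2 (merge): HEAD=main@B [fix=A main=B]
After op 3 (commit): HEAD=main@C [fix=A main=C]
After op 4 (commit): HEAD=main@D [fix=A main=D]
After op 5 (reset): HEAD=main@B [fix=A main=B]
After op 6 (checkout): HEAD=fix@A [fix=A main=B]
After op 7 (commit): HEAD=fix@E [fix=E main=B]
After op 8 (reset): HEAD=fix@D [fix=D main=B]
After op 9 (commit): HEAD=fix@F [fix=F main=B]
After op 10 (commit): HEAD=fix@G [fix=G main=B]

Answer: A B C D F G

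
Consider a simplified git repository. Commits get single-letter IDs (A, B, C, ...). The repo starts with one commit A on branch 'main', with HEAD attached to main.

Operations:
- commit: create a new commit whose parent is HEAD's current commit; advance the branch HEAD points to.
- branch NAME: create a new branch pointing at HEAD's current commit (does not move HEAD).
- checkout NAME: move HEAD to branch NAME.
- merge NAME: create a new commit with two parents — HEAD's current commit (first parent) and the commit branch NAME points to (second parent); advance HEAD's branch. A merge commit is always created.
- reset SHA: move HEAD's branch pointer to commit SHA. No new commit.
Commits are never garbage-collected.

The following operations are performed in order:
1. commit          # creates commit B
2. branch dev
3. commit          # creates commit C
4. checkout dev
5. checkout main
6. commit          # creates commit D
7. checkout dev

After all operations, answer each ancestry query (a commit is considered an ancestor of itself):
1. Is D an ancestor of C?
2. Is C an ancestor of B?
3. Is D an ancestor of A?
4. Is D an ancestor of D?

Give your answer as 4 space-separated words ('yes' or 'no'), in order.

Answer: no no no yes

Derivation:
After op 1 (commit): HEAD=main@B [main=B]
After op 2 (branch): HEAD=main@B [dev=B main=B]
After op 3 (commit): HEAD=main@C [dev=B main=C]
After op 4 (checkout): HEAD=dev@B [dev=B main=C]
After op 5 (checkout): HEAD=main@C [dev=B main=C]
After op 6 (commit): HEAD=main@D [dev=B main=D]
After op 7 (checkout): HEAD=dev@B [dev=B main=D]
ancestors(C) = {A,B,C}; D in? no
ancestors(B) = {A,B}; C in? no
ancestors(A) = {A}; D in? no
ancestors(D) = {A,B,C,D}; D in? yes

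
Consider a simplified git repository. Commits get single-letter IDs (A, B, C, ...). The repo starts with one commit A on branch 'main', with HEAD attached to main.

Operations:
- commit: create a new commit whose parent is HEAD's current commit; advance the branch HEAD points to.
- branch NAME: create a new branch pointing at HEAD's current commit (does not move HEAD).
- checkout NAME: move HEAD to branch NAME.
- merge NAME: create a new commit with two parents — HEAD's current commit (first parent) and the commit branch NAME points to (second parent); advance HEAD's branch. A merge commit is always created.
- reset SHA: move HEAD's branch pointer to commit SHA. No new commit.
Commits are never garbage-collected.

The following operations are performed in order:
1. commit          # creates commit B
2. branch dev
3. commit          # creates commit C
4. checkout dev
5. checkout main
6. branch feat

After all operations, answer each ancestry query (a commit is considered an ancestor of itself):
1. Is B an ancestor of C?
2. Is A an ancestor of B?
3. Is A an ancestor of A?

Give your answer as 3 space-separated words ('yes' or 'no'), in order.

Answer: yes yes yes

Derivation:
After op 1 (commit): HEAD=main@B [main=B]
After op 2 (branch): HEAD=main@B [dev=B main=B]
After op 3 (commit): HEAD=main@C [dev=B main=C]
After op 4 (checkout): HEAD=dev@B [dev=B main=C]
After op 5 (checkout): HEAD=main@C [dev=B main=C]
After op 6 (branch): HEAD=main@C [dev=B feat=C main=C]
ancestors(C) = {A,B,C}; B in? yes
ancestors(B) = {A,B}; A in? yes
ancestors(A) = {A}; A in? yes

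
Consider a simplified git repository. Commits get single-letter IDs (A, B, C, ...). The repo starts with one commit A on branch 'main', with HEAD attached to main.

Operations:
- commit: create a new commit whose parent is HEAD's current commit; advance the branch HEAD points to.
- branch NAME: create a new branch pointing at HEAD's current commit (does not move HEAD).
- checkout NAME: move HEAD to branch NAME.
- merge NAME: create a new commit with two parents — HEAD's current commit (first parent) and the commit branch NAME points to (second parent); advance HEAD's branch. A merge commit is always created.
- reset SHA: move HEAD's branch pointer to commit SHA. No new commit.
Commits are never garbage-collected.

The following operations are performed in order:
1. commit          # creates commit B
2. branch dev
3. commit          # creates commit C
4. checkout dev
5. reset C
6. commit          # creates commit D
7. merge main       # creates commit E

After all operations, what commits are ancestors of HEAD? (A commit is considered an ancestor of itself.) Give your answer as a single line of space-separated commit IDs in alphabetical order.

After op 1 (commit): HEAD=main@B [main=B]
After op 2 (branch): HEAD=main@B [dev=B main=B]
After op 3 (commit): HEAD=main@C [dev=B main=C]
After op 4 (checkout): HEAD=dev@B [dev=B main=C]
After op 5 (reset): HEAD=dev@C [dev=C main=C]
After op 6 (commit): HEAD=dev@D [dev=D main=C]
After op 7 (merge): HEAD=dev@E [dev=E main=C]

Answer: A B C D E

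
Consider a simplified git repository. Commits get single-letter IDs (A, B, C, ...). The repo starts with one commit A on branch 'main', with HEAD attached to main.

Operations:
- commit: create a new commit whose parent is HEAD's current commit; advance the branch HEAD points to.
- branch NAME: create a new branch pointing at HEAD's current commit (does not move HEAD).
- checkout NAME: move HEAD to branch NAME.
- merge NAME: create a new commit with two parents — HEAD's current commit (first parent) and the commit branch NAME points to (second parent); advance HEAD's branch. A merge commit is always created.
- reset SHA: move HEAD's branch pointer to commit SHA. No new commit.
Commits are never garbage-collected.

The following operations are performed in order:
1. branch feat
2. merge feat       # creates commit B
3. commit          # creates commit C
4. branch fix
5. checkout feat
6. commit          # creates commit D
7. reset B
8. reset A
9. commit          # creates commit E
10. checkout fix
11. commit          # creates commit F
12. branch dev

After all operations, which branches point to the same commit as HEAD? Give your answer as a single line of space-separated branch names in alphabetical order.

After op 1 (branch): HEAD=main@A [feat=A main=A]
After op 2 (merge): HEAD=main@B [feat=A main=B]
After op 3 (commit): HEAD=main@C [feat=A main=C]
After op 4 (branch): HEAD=main@C [feat=A fix=C main=C]
After op 5 (checkout): HEAD=feat@A [feat=A fix=C main=C]
After op 6 (commit): HEAD=feat@D [feat=D fix=C main=C]
After op 7 (reset): HEAD=feat@B [feat=B fix=C main=C]
After op 8 (reset): HEAD=feat@A [feat=A fix=C main=C]
After op 9 (commit): HEAD=feat@E [feat=E fix=C main=C]
After op 10 (checkout): HEAD=fix@C [feat=E fix=C main=C]
After op 11 (commit): HEAD=fix@F [feat=E fix=F main=C]
After op 12 (branch): HEAD=fix@F [dev=F feat=E fix=F main=C]

Answer: dev fix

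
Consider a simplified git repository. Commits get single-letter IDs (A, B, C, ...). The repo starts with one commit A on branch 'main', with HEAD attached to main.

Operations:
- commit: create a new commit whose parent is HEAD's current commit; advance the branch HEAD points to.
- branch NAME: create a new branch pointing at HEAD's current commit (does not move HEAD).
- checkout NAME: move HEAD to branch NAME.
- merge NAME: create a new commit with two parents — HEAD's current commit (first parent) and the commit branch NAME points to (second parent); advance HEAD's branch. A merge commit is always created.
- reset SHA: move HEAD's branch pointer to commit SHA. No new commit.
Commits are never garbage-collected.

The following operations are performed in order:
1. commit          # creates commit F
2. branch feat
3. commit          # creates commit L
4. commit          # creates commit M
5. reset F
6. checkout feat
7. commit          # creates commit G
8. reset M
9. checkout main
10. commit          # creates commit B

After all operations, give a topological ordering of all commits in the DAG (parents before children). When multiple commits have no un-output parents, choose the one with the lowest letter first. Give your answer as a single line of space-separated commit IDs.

Answer: A F B G L M

Derivation:
After op 1 (commit): HEAD=main@F [main=F]
After op 2 (branch): HEAD=main@F [feat=F main=F]
After op 3 (commit): HEAD=main@L [feat=F main=L]
After op 4 (commit): HEAD=main@M [feat=F main=M]
After op 5 (reset): HEAD=main@F [feat=F main=F]
After op 6 (checkout): HEAD=feat@F [feat=F main=F]
After op 7 (commit): HEAD=feat@G [feat=G main=F]
After op 8 (reset): HEAD=feat@M [feat=M main=F]
After op 9 (checkout): HEAD=main@F [feat=M main=F]
After op 10 (commit): HEAD=main@B [feat=M main=B]
commit A: parents=[]
commit B: parents=['F']
commit F: parents=['A']
commit G: parents=['F']
commit L: parents=['F']
commit M: parents=['L']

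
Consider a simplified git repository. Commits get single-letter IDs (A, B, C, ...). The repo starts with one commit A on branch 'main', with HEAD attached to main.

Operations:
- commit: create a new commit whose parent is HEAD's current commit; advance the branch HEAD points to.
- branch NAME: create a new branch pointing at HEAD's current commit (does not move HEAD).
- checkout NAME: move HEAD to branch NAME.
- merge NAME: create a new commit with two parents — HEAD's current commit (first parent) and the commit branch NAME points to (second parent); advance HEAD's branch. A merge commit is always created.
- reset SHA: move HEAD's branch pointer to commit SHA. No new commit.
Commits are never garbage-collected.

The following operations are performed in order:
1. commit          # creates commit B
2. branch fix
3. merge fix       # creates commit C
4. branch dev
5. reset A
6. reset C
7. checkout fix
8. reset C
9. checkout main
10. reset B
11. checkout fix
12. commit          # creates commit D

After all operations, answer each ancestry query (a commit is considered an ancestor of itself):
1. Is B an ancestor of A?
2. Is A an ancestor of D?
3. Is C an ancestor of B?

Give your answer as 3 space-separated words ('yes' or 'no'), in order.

After op 1 (commit): HEAD=main@B [main=B]
After op 2 (branch): HEAD=main@B [fix=B main=B]
After op 3 (merge): HEAD=main@C [fix=B main=C]
After op 4 (branch): HEAD=main@C [dev=C fix=B main=C]
After op 5 (reset): HEAD=main@A [dev=C fix=B main=A]
After op 6 (reset): HEAD=main@C [dev=C fix=B main=C]
After op 7 (checkout): HEAD=fix@B [dev=C fix=B main=C]
After op 8 (reset): HEAD=fix@C [dev=C fix=C main=C]
After op 9 (checkout): HEAD=main@C [dev=C fix=C main=C]
After op 10 (reset): HEAD=main@B [dev=C fix=C main=B]
After op 11 (checkout): HEAD=fix@C [dev=C fix=C main=B]
After op 12 (commit): HEAD=fix@D [dev=C fix=D main=B]
ancestors(A) = {A}; B in? no
ancestors(D) = {A,B,C,D}; A in? yes
ancestors(B) = {A,B}; C in? no

Answer: no yes no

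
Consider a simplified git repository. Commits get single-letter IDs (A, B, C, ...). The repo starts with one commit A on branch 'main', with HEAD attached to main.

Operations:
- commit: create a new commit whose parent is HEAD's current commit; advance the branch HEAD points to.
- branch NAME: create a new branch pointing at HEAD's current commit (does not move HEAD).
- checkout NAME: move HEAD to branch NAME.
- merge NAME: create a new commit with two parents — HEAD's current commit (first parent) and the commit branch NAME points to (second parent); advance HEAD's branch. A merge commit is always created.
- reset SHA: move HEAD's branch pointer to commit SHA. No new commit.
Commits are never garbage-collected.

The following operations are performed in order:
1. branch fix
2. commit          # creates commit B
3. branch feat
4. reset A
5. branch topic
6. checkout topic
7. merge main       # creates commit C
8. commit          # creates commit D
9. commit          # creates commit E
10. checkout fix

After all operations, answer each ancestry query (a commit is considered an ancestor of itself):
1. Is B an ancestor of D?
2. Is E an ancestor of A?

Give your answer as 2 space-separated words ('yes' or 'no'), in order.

Answer: no no

Derivation:
After op 1 (branch): HEAD=main@A [fix=A main=A]
After op 2 (commit): HEAD=main@B [fix=A main=B]
After op 3 (branch): HEAD=main@B [feat=B fix=A main=B]
After op 4 (reset): HEAD=main@A [feat=B fix=A main=A]
After op 5 (branch): HEAD=main@A [feat=B fix=A main=A topic=A]
After op 6 (checkout): HEAD=topic@A [feat=B fix=A main=A topic=A]
After op 7 (merge): HEAD=topic@C [feat=B fix=A main=A topic=C]
After op 8 (commit): HEAD=topic@D [feat=B fix=A main=A topic=D]
After op 9 (commit): HEAD=topic@E [feat=B fix=A main=A topic=E]
After op 10 (checkout): HEAD=fix@A [feat=B fix=A main=A topic=E]
ancestors(D) = {A,C,D}; B in? no
ancestors(A) = {A}; E in? no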